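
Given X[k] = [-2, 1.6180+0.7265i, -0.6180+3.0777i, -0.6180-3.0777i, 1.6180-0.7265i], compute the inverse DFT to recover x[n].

x[n] = (1/5) Σ(k=0 to 4) X[k] · e^(2πikn/5)

Computing each x[n]:
x[0] = 0
x[1] = -1
x[2] = 0
x[3] = -2
x[4] = 1

x = [0, -1, 0, -2, 1]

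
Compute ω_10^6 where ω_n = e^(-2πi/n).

ω_10^6 = e^(-2πi·6/10)
= cos(-2π·6/10) + i·sin(-2π·6/10)
= cos(-12π/10) + i·sin(-12π/10)

ω_10^6 = cos(-12π/10) + i·sin(-12π/10) = -0.8090+0.5878i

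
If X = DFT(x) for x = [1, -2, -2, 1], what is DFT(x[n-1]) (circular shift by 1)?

Time shift by 1: X_shifted[k] = ω_4^(1k) · X[k]
Shifted x = [1, 1, -2, -2]

DFT(x[n-1]) = [-2, 3-3i, 0, 3+3i]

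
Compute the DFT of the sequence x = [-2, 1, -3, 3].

X[k] = Σ(n=0 to 3) x[n] · ω_4^(nk)
where ω_4 = e^(-2πi/4)

Computing each X[k]:
X[0] = -1
X[1] = 1+2i
X[2] = -9
X[3] = 1-2i

X = [-1, 1+2i, -9, 1-2i]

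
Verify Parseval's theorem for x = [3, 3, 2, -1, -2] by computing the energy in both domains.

Time domain:
Σ|x[n]|² = |3|² + |3|² + |2|² + |-1|² + |-2|² = 27.0000

Frequency domain:
(1/5)Σ|X[k]|² = (1/5)(|5|² + |2.5000-6.5186i|² + |2.5000-0.0858i|² + |2.5000+0.0858i|² + |2.5000+6.5186i|²) = (1/5)·135.0000 = 27.0000

Both sides agree, confirming Parseval's theorem.

Σ|x[n]|² = (1/N)Σ|X[k]|² = 27.0000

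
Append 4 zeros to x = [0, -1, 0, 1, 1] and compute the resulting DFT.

Original 5-point DFT: [1, -0.8090+2.4899i, 0.3090+0.2245i, 0.3090-0.2245i, -0.8090-2.4899i]
Zero-padded 9-point DFT provides frequency interpolation.

DFT_9([x, 0, ...]) = [1, -2.2057-0.5653i, 0.0924+2.4936i, 1, 0.6133+0.4608i, 0.6133-0.4608i, 1, 0.0924-2.4936i, -2.2057+0.5653i]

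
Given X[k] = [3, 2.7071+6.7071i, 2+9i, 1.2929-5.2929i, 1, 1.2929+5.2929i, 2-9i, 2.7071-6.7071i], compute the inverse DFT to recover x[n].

x[n] = (1/8) Σ(k=0 to 7) X[k] · e^(2πikn/8)

Computing each x[n]:
x[0] = 2
x[1] = -2
x[2] = -3
x[3] = 2
x[4] = 0
x[5] = -2
x[6] = 3
x[7] = 3

x = [2, -2, -3, 2, 0, -2, 3, 3]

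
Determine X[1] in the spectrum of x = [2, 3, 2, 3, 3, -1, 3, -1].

X[1] = Σ(n=0 to 7) x[n] · ω_8^(1n) where ω_8 = e^(-2πi/8)
= (2)·ω_8^0 + (3)·ω_8^1 + (2)·ω_8^2 + (3)·ω_8^3 + (3)·ω_8^4 + (-1)·ω_8^5 + (3)·ω_8^6 + (-1)·ω_8^7

X[1] = -1.0000-4.6569i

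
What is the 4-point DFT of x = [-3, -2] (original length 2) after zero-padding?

Original 2-point DFT: [-5, -1]
Zero-padded 4-point DFT provides frequency interpolation.

DFT_4([x, 0, ...]) = [-5, -3+2i, -1, -3-2i]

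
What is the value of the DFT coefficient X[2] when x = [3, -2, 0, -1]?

X[2] = Σ(n=0 to 3) x[n] · ω_4^(2n) where ω_4 = e^(-2πi/4)
= (3)·ω_4^0 + (-2)·ω_4^2 + (0)·ω_4^4 + (-1)·ω_4^6

X[2] = 6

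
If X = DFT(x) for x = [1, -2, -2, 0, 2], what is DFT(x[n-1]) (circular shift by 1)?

Time shift by 1: X_shifted[k] = ω_5^(1k) · X[k]
Shifted x = [2, 1, -2, -2, 0]

DFT(x[n-1]) = [-1, 5.5451-0.9511i, -0.0451-0.5878i, -0.0451+0.5878i, 5.5451+0.9511i]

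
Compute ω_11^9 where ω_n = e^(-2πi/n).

ω_11^9 = e^(-2πi·9/11)
= cos(-2π·9/11) + i·sin(-2π·9/11)
= cos(-18π/11) + i·sin(-18π/11)

ω_11^9 = cos(-18π/11) + i·sin(-18π/11) = 0.4154+0.9096i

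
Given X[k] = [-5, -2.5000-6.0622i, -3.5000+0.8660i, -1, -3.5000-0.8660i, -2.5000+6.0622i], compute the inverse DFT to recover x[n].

x[n] = (1/6) Σ(k=0 to 5) X[k] · e^(2πikn/6)

Computing each x[n]:
x[0] = -3
x[1] = 1
x[2] = 2
x[3] = -1
x[4] = -2
x[5] = -2

x = [-3, 1, 2, -1, -2, -2]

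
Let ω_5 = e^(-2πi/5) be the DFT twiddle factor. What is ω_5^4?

ω_5^4 = e^(-2πi·4/5)
= cos(-2π·4/5) + i·sin(-2π·4/5)
= cos(-8π/5) + i·sin(-8π/5)

ω_5^4 = cos(-8π/5) + i·sin(-8π/5) = 0.3090+0.9511i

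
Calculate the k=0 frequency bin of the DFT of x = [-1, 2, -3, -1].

X[0] = Σ(n=0 to 3) x[n] · ω_4^0 = Σ x[n]
= (-1) + (2) + (-3) + (-1)

X[0] = -3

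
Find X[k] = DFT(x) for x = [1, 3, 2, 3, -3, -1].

X[k] = Σ(n=0 to 5) x[n] · ω_6^(nk)
where ω_6 = e^(-2πi/6)

Computing each X[k]:
X[0] = 5
X[1] = -0.5000-7.7942i
X[2] = 3.5000+0.8660i
X[3] = -5
X[4] = 3.5000-0.8660i
X[5] = -0.5000+7.7942i

X = [5, -0.5000-7.7942i, 3.5000+0.8660i, -5, 3.5000-0.8660i, -0.5000+7.7942i]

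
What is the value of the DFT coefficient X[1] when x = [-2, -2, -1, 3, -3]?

X[1] = Σ(n=0 to 4) x[n] · ω_5^(1n) where ω_5 = e^(-2πi/5)
= (-2)·ω_5^0 + (-2)·ω_5^1 + (-1)·ω_5^2 + (3)·ω_5^3 + (-3)·ω_5^4

X[1] = -5.1631+1.4001i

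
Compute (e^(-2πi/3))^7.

Since ω_3^3 = 1, powers reduce modulo 3.
7 mod 3 = 1
So ω_3^7 = ω_3^1 = e^(-2πi·1/3)

ω_3^7 = ω_3^1 = -0.5000-0.8660i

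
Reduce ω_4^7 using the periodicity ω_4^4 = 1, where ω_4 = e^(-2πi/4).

Since ω_4^4 = 1, powers reduce modulo 4.
7 mod 4 = 3
So ω_4^7 = ω_4^3 = e^(-2πi·3/4)

ω_4^7 = ω_4^3 = 1i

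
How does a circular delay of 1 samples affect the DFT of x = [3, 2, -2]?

Time shift by 1: X_shifted[k] = ω_3^(1k) · X[k]
Shifted x = [-2, 3, 2]

DFT(x[n-1]) = [3, -4.5000-0.8660i, -4.5000+0.8660i]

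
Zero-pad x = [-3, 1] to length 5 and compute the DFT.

Original 2-point DFT: [-2, -4]
Zero-padded 5-point DFT provides frequency interpolation.

DFT_5([x, 0, ...]) = [-2, -2.6910-0.9511i, -3.8090-0.5878i, -3.8090+0.5878i, -2.6910+0.9511i]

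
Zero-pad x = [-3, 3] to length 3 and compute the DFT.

Original 2-point DFT: [0, -6]
Zero-padded 3-point DFT provides frequency interpolation.

DFT_3([x, 0, ...]) = [0, -4.5000-2.5981i, -4.5000+2.5981i]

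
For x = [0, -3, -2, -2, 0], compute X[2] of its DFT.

X[2] = Σ(n=0 to 4) x[n] · ω_5^(2n) where ω_5 = e^(-2πi/5)
= (0)·ω_5^0 + (-3)·ω_5^2 + (-2)·ω_5^4 + (-2)·ω_5^6 + (0)·ω_5^8

X[2] = 1.1910+1.7634i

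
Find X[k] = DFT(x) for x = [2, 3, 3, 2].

X[k] = Σ(n=0 to 3) x[n] · ω_4^(nk)
where ω_4 = e^(-2πi/4)

Computing each X[k]:
X[0] = 10
X[1] = -1-1i
X[2] = 0
X[3] = -1+1i

X = [10, -1-1i, 0, -1+1i]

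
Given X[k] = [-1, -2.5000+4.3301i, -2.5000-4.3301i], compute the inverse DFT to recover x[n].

x[n] = (1/3) Σ(k=0 to 2) X[k] · e^(2πikn/3)

Computing each x[n]:
x[0] = -2
x[1] = -2
x[2] = 3

x = [-2, -2, 3]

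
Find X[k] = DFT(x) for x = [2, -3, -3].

X[k] = Σ(n=0 to 2) x[n] · ω_3^(nk)
where ω_3 = e^(-2πi/3)

Computing each X[k]:
X[0] = -4
X[1] = 5
X[2] = 5

X = [-4, 5, 5]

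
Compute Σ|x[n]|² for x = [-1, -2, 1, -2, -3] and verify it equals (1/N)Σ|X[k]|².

Time domain:
Σ|x[n]|² = |-1|² + |-2|² + |1|² + |-2|² + |-3|² = 19.0000

Frequency domain:
(1/5)Σ|X[k]|² = (1/5)(|-7|² + |-1.7361-2.7144i|² + |2.7361+2.2654i|² + |2.7361-2.2654i|² + |-1.7361+2.7144i|²) = (1/5)·95.0000 = 19.0000

Both sides agree, confirming Parseval's theorem.

Σ|x[n]|² = (1/N)Σ|X[k]|² = 19.0000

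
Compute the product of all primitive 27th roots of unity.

The primitive 27th roots of unity are ω_27^k for k coprime to 27: k ∈ {1, 2, 4, 5, 7, 8, 10, 11, 13, 14, 16, 17, 19, 20, 22, 23, 25, 26}
Their product equals the constant term of the cyclotomic polynomial Φ_27(x) up to sign.
For n ≥ 3, the product of all primitive nth roots of unity is 1. (For n=1 it is 1; for n=2 it is -1.)

1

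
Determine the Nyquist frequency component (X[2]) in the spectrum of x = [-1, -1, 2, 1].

X[2] = Σ(n=0 to 3) x[n] · ω_4^(2n) where ω_4 = e^(-2πi/4)
= (-1)·ω_4^0 + (-1)·ω_4^2 + (2)·ω_4^4 + (1)·ω_4^6

X[2] = 1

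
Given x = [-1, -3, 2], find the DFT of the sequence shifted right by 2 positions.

Time shift by 2: X_shifted[k] = ω_3^(2k) · X[k]
Shifted x = [-3, 2, -1]

DFT(x[n-2]) = [-2, -3.5000-2.5981i, -3.5000+2.5981i]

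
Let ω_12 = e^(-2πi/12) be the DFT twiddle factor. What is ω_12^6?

ω_12^6 = e^(-2πi·6/12)
= cos(-2π·6/12) + i·sin(-2π·6/12)
= cos(-12π/12) + i·sin(-12π/12)

ω_12^6 = cos(-12π/12) + i·sin(-12π/12) = -1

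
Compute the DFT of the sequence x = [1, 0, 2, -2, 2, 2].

X[k] = Σ(n=0 to 5) x[n] · ω_6^(nk)
where ω_6 = e^(-2πi/6)

Computing each X[k]:
X[0] = 5
X[1] = 2.0000+1.7321i
X[2] = -4.0000+1.7321i
X[3] = 5
X[4] = -4.0000-1.7321i
X[5] = 2.0000-1.7321i

X = [5, 2.0000+1.7321i, -4.0000+1.7321i, 5, -4.0000-1.7321i, 2.0000-1.7321i]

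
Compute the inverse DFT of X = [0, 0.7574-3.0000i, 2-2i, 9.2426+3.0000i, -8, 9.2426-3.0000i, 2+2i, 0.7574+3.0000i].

x[n] = (1/8) Σ(k=0 to 7) X[k] · e^(2πikn/8)

Computing each x[n]:
x[0] = 2
x[1] = 0
x[2] = 0
x[3] = 2
x[4] = -3
x[5] = 3
x[6] = -3
x[7] = -1

x = [2, 0, 0, 2, -3, 3, -3, -1]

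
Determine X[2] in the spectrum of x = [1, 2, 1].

X[2] = Σ(n=0 to 2) x[n] · ω_3^(2n) where ω_3 = e^(-2πi/3)
= (1)·ω_3^0 + (2)·ω_3^2 + (1)·ω_3^4

X[2] = -0.5000+0.8660i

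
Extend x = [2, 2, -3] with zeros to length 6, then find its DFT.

Original 3-point DFT: [1, 2.5000-4.3301i, 2.5000+4.3301i]
Zero-padded 6-point DFT provides frequency interpolation.

DFT_6([x, 0, ...]) = [1, 4.5000+0.8660i, 2.5000-4.3301i, -3, 2.5000+4.3301i, 4.5000-0.8660i]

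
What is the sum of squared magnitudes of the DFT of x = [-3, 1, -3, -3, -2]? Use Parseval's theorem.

Parseval: Σ|x[n]|² = (1/N)Σ|X[k]|², so Σ|X[k]|² = N·Σ|x[n]|² = 5·32.0000

Σ|X[k]|² = N·Σ|x[n]|² = 5·32.0000 = 160.0000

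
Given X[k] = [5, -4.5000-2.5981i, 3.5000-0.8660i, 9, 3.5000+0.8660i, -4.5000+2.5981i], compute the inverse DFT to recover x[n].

x[n] = (1/6) Σ(k=0 to 5) X[k] · e^(2πikn/6)

Computing each x[n]:
x[0] = 2
x[1] = -1
x[2] = 3
x[3] = 2
x[4] = 2
x[5] = -3

x = [2, -1, 3, 2, 2, -3]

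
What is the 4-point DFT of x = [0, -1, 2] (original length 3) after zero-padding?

Original 3-point DFT: [1, -0.5000+2.5981i, -0.5000-2.5981i]
Zero-padded 4-point DFT provides frequency interpolation.

DFT_4([x, 0, ...]) = [1, -2+1i, 3, -2-1i]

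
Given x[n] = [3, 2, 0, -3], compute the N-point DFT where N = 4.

X[k] = Σ(n=0 to 3) x[n] · ω_4^(nk)
where ω_4 = e^(-2πi/4)

Computing each X[k]:
X[0] = 2
X[1] = 3-5i
X[2] = 4
X[3] = 3+5i

X = [2, 3-5i, 4, 3+5i]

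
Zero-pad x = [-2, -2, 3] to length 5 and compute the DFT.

Original 3-point DFT: [-1, -2.5000+4.3301i, -2.5000-4.3301i]
Zero-padded 5-point DFT provides frequency interpolation.

DFT_5([x, 0, ...]) = [-1, -5.0451+0.1388i, 0.5451+4.0287i, 0.5451-4.0287i, -5.0451-0.1388i]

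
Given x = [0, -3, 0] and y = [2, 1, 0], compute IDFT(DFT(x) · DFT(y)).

(x ⊛ y)[n] = Σ(m=0 to 2) x[m] · y[(n-m) mod 3]

Computing each output sample:
(x ⊛ y)[0] = 0
(x ⊛ y)[1] = -6
(x ⊛ y)[2] = -3

x ⊛ y = [0, -6, -3]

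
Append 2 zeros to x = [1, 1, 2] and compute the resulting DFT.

Original 3-point DFT: [4, -0.5000+0.8660i, -0.5000-0.8660i]
Zero-padded 5-point DFT provides frequency interpolation.

DFT_5([x, 0, ...]) = [4, -0.3090-2.1266i, 0.8090+1.3143i, 0.8090-1.3143i, -0.3090+2.1266i]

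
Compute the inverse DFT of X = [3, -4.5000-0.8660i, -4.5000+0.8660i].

x[n] = (1/3) Σ(k=0 to 2) X[k] · e^(2πikn/3)

Computing each x[n]:
x[0] = -2
x[1] = 3
x[2] = 2

x = [-2, 3, 2]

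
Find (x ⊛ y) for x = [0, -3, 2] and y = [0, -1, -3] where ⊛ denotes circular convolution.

(x ⊛ y)[n] = Σ(m=0 to 2) x[m] · y[(n-m) mod 3]

Computing each output sample:
(x ⊛ y)[0] = 7
(x ⊛ y)[1] = -6
(x ⊛ y)[2] = 3

x ⊛ y = [7, -6, 3]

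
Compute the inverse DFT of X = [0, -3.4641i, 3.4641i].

x[n] = (1/3) Σ(k=0 to 2) X[k] · e^(2πikn/3)

Computing each x[n]:
x[0] = 0
x[1] = 2
x[2] = -2

x = [0, 2, -2]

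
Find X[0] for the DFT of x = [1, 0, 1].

X[0] = Σ(n=0 to 2) x[n] · ω_3^0 = Σ x[n]
= (1) + (0) + (1)

X[0] = 2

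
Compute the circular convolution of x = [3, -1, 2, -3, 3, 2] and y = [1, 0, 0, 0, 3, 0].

(x ⊛ y)[n] = Σ(m=0 to 5) x[m] · y[(n-m) mod 6]

Computing each output sample:
(x ⊛ y)[0] = 9
(x ⊛ y)[1] = -10
(x ⊛ y)[2] = 11
(x ⊛ y)[3] = 3
(x ⊛ y)[4] = 12
(x ⊛ y)[5] = -1

x ⊛ y = [9, -10, 11, 3, 12, -1]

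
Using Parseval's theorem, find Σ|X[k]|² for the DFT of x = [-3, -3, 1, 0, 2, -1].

Parseval: Σ|x[n]|² = (1/N)Σ|X[k]|², so Σ|X[k]|² = N·Σ|x[n]|² = 6·24.0000

Σ|X[k]|² = N·Σ|x[n]|² = 6·24.0000 = 144.0000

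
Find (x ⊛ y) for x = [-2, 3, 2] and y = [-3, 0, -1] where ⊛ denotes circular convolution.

(x ⊛ y)[n] = Σ(m=0 to 2) x[m] · y[(n-m) mod 3]

Computing each output sample:
(x ⊛ y)[0] = 3
(x ⊛ y)[1] = -11
(x ⊛ y)[2] = -4

x ⊛ y = [3, -11, -4]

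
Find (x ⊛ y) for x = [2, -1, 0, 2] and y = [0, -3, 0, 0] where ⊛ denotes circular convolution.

(x ⊛ y)[n] = Σ(m=0 to 3) x[m] · y[(n-m) mod 4]

Computing each output sample:
(x ⊛ y)[0] = -6
(x ⊛ y)[1] = -6
(x ⊛ y)[2] = 3
(x ⊛ y)[3] = 0

x ⊛ y = [-6, -6, 3, 0]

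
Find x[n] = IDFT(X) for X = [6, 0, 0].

x[n] = (1/3) Σ(k=0 to 2) X[k] · e^(2πikn/3)

Computing each x[n]:
x[0] = 2
x[1] = 2
x[2] = 2

x = [2, 2, 2]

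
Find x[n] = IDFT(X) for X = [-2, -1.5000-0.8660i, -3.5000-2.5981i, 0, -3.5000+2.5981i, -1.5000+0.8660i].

x[n] = (1/6) Σ(k=0 to 5) X[k] · e^(2πikn/6)

Computing each x[n]:
x[0] = -2
x[1] = 1
x[2] = 0
x[3] = -1
x[4] = 1
x[5] = -1

x = [-2, 1, 0, -1, 1, -1]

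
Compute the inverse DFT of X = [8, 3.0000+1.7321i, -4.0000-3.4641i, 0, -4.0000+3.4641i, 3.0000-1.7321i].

x[n] = (1/6) Σ(k=0 to 5) X[k] · e^(2πikn/6)

Computing each x[n]:
x[0] = 1
x[1] = 3
x[2] = 0
x[3] = -1
x[4] = 3
x[5] = 2

x = [1, 3, 0, -1, 3, 2]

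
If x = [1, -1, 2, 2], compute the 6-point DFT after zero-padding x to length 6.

Original 4-point DFT: [4, -1+3i, 2, -1-3i]
Zero-padded 6-point DFT provides frequency interpolation.

DFT_6([x, 0, ...]) = [4, -2.5000-0.8660i, 2.5000+2.5981i, 2, 2.5000-2.5981i, -2.5000+0.8660i]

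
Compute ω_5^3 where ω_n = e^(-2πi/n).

ω_5^3 = e^(-2πi·3/5)
= cos(-2π·3/5) + i·sin(-2π·3/5)
= cos(-6π/5) + i·sin(-6π/5)

ω_5^3 = cos(-6π/5) + i·sin(-6π/5) = -0.8090+0.5878i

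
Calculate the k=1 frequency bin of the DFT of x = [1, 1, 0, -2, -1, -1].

X[1] = Σ(n=0 to 5) x[n] · ω_6^(1n) where ω_6 = e^(-2πi/6)
= (1)·ω_6^0 + (1)·ω_6^1 + (0)·ω_6^2 + (-2)·ω_6^3 + (-1)·ω_6^4 + (-1)·ω_6^5

X[1] = 3.5000-2.5981i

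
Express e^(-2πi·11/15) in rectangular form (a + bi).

ω_15^11 = e^(-2πi·11/15)
= cos(-2π·11/15) + i·sin(-2π·11/15)
= cos(-22π/15) + i·sin(-22π/15)

ω_15^11 = cos(-22π/15) + i·sin(-22π/15) = -0.1045+0.9945i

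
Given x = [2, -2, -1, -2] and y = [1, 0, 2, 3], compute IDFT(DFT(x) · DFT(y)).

(x ⊛ y)[n] = Σ(m=0 to 3) x[m] · y[(n-m) mod 4]

Computing each output sample:
(x ⊛ y)[0] = -6
(x ⊛ y)[1] = -9
(x ⊛ y)[2] = -3
(x ⊛ y)[3] = 0

x ⊛ y = [-6, -9, -3, 0]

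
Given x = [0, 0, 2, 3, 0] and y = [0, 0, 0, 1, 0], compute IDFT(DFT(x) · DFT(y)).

(x ⊛ y)[n] = Σ(m=0 to 4) x[m] · y[(n-m) mod 5]

Computing each output sample:
(x ⊛ y)[0] = 2
(x ⊛ y)[1] = 3
(x ⊛ y)[2] = 0
(x ⊛ y)[3] = 0
(x ⊛ y)[4] = 0

x ⊛ y = [2, 3, 0, 0, 0]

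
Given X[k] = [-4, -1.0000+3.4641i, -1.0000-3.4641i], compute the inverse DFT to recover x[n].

x[n] = (1/3) Σ(k=0 to 2) X[k] · e^(2πikn/3)

Computing each x[n]:
x[0] = -2
x[1] = -3
x[2] = 1

x = [-2, -3, 1]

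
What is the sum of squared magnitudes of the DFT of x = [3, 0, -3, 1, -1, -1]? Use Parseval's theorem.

Parseval: Σ|x[n]|² = (1/N)Σ|X[k]|², so Σ|X[k]|² = N·Σ|x[n]|² = 6·21.0000

Σ|X[k]|² = N·Σ|x[n]|² = 6·21.0000 = 126.0000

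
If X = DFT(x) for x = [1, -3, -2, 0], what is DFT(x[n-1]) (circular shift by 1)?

Time shift by 1: X_shifted[k] = ω_4^(1k) · X[k]
Shifted x = [0, 1, -3, -2]

DFT(x[n-1]) = [-4, 3-3i, -2, 3+3i]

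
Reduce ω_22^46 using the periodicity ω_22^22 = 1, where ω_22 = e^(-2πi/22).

Since ω_22^22 = 1, powers reduce modulo 22.
46 mod 22 = 2
So ω_22^46 = ω_22^2 = e^(-2πi·2/22)

ω_22^46 = ω_22^2 = 0.8413-0.5406i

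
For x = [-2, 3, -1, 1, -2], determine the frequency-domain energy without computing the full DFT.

Parseval: Σ|x[n]|² = (1/N)Σ|X[k]|², so Σ|X[k]|² = N·Σ|x[n]|² = 5·19.0000

Σ|X[k]|² = N·Σ|x[n]|² = 5·19.0000 = 95.0000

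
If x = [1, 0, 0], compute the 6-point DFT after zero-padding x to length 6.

Original 3-point DFT: [1, 1, 1]
Zero-padded 6-point DFT provides frequency interpolation.

DFT_6([x, 0, ...]) = [1, 1, 1, 1, 1, 1]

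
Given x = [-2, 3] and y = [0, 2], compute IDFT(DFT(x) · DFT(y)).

(x ⊛ y)[n] = Σ(m=0 to 1) x[m] · y[(n-m) mod 2]

Computing each output sample:
(x ⊛ y)[0] = 6
(x ⊛ y)[1] = -4

x ⊛ y = [6, -4]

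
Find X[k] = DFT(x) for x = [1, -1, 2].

X[k] = Σ(n=0 to 2) x[n] · ω_3^(nk)
where ω_3 = e^(-2πi/3)

Computing each X[k]:
X[0] = 2
X[1] = 0.5000+2.5981i
X[2] = 0.5000-2.5981i

X = [2, 0.5000+2.5981i, 0.5000-2.5981i]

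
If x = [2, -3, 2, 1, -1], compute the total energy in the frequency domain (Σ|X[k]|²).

Parseval: Σ|x[n]|² = (1/N)Σ|X[k]|², so Σ|X[k]|² = N·Σ|x[n]|² = 5·19.0000

Σ|X[k]|² = N·Σ|x[n]|² = 5·19.0000 = 95.0000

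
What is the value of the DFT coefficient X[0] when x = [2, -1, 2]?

X[0] = Σ(n=0 to 2) x[n] · ω_3^0 = Σ x[n]
= (2) + (-1) + (2)

X[0] = 3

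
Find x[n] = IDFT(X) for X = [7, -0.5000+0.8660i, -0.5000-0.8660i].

x[n] = (1/3) Σ(k=0 to 2) X[k] · e^(2πikn/3)

Computing each x[n]:
x[0] = 2
x[1] = 2
x[2] = 3

x = [2, 2, 3]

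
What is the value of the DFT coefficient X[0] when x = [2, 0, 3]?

X[0] = Σ(n=0 to 2) x[n] · ω_3^0 = Σ x[n]
= (2) + (0) + (3)

X[0] = 5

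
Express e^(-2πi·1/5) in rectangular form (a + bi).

ω_5^1 = e^(-2πi·1/5)
= cos(-2π·1/5) + i·sin(-2π·1/5)
= cos(-2π/5) + i·sin(-2π/5)

ω_5^1 = cos(-2π/5) + i·sin(-2π/5) = 0.3090-0.9511i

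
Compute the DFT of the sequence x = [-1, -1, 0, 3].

X[k] = Σ(n=0 to 3) x[n] · ω_4^(nk)
where ω_4 = e^(-2πi/4)

Computing each X[k]:
X[0] = 1
X[1] = -1+4i
X[2] = -3
X[3] = -1-4i

X = [1, -1+4i, -3, -1-4i]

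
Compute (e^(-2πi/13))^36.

Since ω_13^13 = 1, powers reduce modulo 13.
36 mod 13 = 10
So ω_13^36 = ω_13^10 = e^(-2πi·10/13)

ω_13^36 = ω_13^10 = 0.1205+0.9927i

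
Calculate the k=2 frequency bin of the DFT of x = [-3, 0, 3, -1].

X[2] = Σ(n=0 to 3) x[n] · ω_4^(2n) where ω_4 = e^(-2πi/4)
= (-3)·ω_4^0 + (0)·ω_4^2 + (3)·ω_4^4 + (-1)·ω_4^6

X[2] = 1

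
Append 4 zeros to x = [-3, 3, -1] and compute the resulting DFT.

Original 3-point DFT: [-1, -4.0000-3.4641i, -4.0000+3.4641i]
Zero-padded 7-point DFT provides frequency interpolation.

DFT_7([x, 0, ...]) = [-1, -0.9070-1.3706i, -2.7666-3.3587i, -6.3264-2.0835i, -6.3264+2.0835i, -2.7666+3.3587i, -0.9070+1.3706i]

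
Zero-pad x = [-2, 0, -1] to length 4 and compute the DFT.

Original 3-point DFT: [-3, -1.5000-0.8660i, -1.5000+0.8660i]
Zero-padded 4-point DFT provides frequency interpolation.

DFT_4([x, 0, ...]) = [-3, -1, -3, -1]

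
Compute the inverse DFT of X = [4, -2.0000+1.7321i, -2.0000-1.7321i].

x[n] = (1/3) Σ(k=0 to 2) X[k] · e^(2πikn/3)

Computing each x[n]:
x[0] = 0
x[1] = 1
x[2] = 3

x = [0, 1, 3]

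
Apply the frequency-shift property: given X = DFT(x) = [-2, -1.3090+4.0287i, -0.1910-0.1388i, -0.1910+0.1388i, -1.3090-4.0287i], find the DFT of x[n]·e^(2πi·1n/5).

Modulation property: DFT(ω_5^(-1n)·x[n]) = X[(k-1) mod 5], so circularly shift X by 1 positions.

X[k-1] = [-1.3090-4.0287i, -2, -1.3090+4.0287i, -0.1910-0.1388i, -0.1910+0.1388i]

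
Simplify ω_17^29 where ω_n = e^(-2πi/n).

Since ω_17^17 = 1, powers reduce modulo 17.
29 mod 17 = 12
So ω_17^29 = ω_17^12 = e^(-2πi·12/17)

ω_17^29 = ω_17^12 = -0.2737+0.9618i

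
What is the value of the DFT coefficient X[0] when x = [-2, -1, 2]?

X[0] = Σ(n=0 to 2) x[n] · ω_3^0 = Σ x[n]
= (-2) + (-1) + (2)

X[0] = -1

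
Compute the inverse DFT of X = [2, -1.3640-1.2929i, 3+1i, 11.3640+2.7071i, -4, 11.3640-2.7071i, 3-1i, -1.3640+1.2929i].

x[n] = (1/8) Σ(k=0 to 7) X[k] · e^(2πikn/8)

Computing each x[n]:
x[0] = 3
x[1] = -2
x[2] = 0
x[3] = 3
x[4] = -2
x[5] = 3
x[6] = -2
x[7] = -1

x = [3, -2, 0, 3, -2, 3, -2, -1]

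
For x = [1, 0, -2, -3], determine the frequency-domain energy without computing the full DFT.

Parseval: Σ|x[n]|² = (1/N)Σ|X[k]|², so Σ|X[k]|² = N·Σ|x[n]|² = 4·14.0000

Σ|X[k]|² = N·Σ|x[n]|² = 4·14.0000 = 56.0000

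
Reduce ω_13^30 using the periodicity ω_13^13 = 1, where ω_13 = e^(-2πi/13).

Since ω_13^13 = 1, powers reduce modulo 13.
30 mod 13 = 4
So ω_13^30 = ω_13^4 = e^(-2πi·4/13)

ω_13^30 = ω_13^4 = -0.3546-0.9350i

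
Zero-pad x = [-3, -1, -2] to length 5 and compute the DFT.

Original 3-point DFT: [-6, -1.5000-0.8660i, -1.5000+0.8660i]
Zero-padded 5-point DFT provides frequency interpolation.

DFT_5([x, 0, ...]) = [-6, -1.6910+2.1266i, -2.8090-1.3143i, -2.8090+1.3143i, -1.6910-2.1266i]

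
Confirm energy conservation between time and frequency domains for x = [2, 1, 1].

Time domain:
Σ|x[n]|² = |2|² + |1|² + |1|² = 6.0000

Frequency domain:
(1/3)Σ|X[k]|² = (1/3)(|4|² + |1|² + |1|²) = (1/3)·18.0000 = 6.0000

Both sides agree, confirming Parseval's theorem.

Σ|x[n]|² = (1/N)Σ|X[k]|² = 6.0000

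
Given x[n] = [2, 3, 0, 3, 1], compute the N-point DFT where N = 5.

X[k] = Σ(n=0 to 4) x[n] · ω_5^(nk)
where ω_5 = e^(-2πi/5)

Computing each X[k]:
X[0] = 9
X[1] = 0.8090-0.1388i
X[2] = -0.3090-4.0287i
X[3] = -0.3090+4.0287i
X[4] = 0.8090+0.1388i

X = [9, 0.8090-0.1388i, -0.3090-4.0287i, -0.3090+4.0287i, 0.8090+0.1388i]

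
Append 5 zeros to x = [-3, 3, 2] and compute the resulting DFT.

Original 3-point DFT: [2, -5.5000-0.8660i, -5.5000+0.8660i]
Zero-padded 8-point DFT provides frequency interpolation.

DFT_8([x, 0, ...]) = [2, -0.8787-4.1213i, -5-3i, -5.1213-0.1213i, -4, -5.1213+0.1213i, -5+3i, -0.8787+4.1213i]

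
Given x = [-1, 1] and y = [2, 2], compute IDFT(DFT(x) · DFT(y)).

(x ⊛ y)[n] = Σ(m=0 to 1) x[m] · y[(n-m) mod 2]

Computing each output sample:
(x ⊛ y)[0] = 0
(x ⊛ y)[1] = 0

x ⊛ y = [0, 0]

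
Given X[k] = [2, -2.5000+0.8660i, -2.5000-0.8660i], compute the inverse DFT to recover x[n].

x[n] = (1/3) Σ(k=0 to 2) X[k] · e^(2πikn/3)

Computing each x[n]:
x[0] = -1
x[1] = 1
x[2] = 2

x = [-1, 1, 2]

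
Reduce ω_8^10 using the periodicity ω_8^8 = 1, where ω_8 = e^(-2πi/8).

Since ω_8^8 = 1, powers reduce modulo 8.
10 mod 8 = 2
So ω_8^10 = ω_8^2 = e^(-2πi·2/8)

ω_8^10 = ω_8^2 = -1i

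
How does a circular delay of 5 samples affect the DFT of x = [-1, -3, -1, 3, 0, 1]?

Time shift by 5: X_shifted[k] = ω_6^(5k) · X[k]
Shifted x = [-3, -1, 3, 0, 1, -1]

DFT(x[n-5]) = [-1, -6.0000-1.7321i, -4.0000+1.7321i, 3, -4.0000-1.7321i, -6.0000+1.7321i]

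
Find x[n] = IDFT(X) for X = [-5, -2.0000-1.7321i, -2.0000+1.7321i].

x[n] = (1/3) Σ(k=0 to 2) X[k] · e^(2πikn/3)

Computing each x[n]:
x[0] = -3
x[1] = 0
x[2] = -2

x = [-3, 0, -2]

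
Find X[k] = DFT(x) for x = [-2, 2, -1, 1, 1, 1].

X[k] = Σ(n=0 to 5) x[n] · ω_6^(nk)
where ω_6 = e^(-2πi/6)

Computing each X[k]:
X[0] = 2
X[1] = -1.5000+0.8660i
X[2] = -2.5000-2.5981i
X[3] = -6
X[4] = -2.5000+2.5981i
X[5] = -1.5000-0.8660i

X = [2, -1.5000+0.8660i, -2.5000-2.5981i, -6, -2.5000+2.5981i, -1.5000-0.8660i]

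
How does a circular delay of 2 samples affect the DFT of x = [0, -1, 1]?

Time shift by 2: X_shifted[k] = ω_3^(2k) · X[k]
Shifted x = [-1, 1, 0]

DFT(x[n-2]) = [0, -1.5000-0.8660i, -1.5000+0.8660i]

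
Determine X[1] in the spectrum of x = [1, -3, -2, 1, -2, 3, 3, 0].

X[1] = Σ(n=0 to 7) x[n] · ω_8^(1n) where ω_8 = e^(-2πi/8)
= (1)·ω_8^0 + (-3)·ω_8^1 + (-2)·ω_8^2 + (1)·ω_8^3 + (-2)·ω_8^4 + (3)·ω_8^5 + (3)·ω_8^6 + (0)·ω_8^7

X[1] = -1.9497+8.5355i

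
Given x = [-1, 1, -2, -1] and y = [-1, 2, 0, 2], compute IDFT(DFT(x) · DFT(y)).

(x ⊛ y)[n] = Σ(m=0 to 3) x[m] · y[(n-m) mod 4]

Computing each output sample:
(x ⊛ y)[0] = 1
(x ⊛ y)[1] = -7
(x ⊛ y)[2] = 2
(x ⊛ y)[3] = -5

x ⊛ y = [1, -7, 2, -5]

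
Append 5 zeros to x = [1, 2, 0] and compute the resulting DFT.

Original 3-point DFT: [3, -1.7321i, 1.7321i]
Zero-padded 8-point DFT provides frequency interpolation.

DFT_8([x, 0, ...]) = [3, 2.4142-1.4142i, 1-2i, -0.4142-1.4142i, -1, -0.4142+1.4142i, 1+2i, 2.4142+1.4142i]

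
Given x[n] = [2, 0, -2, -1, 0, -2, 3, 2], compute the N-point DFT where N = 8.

X[k] = Σ(n=0 to 7) x[n] · ω_8^(nk)
where ω_8 = e^(-2πi/8)

Computing each X[k]:
X[0] = 2
X[1] = 5.5355+5.7071i
X[2] = 1+3i
X[3] = -1.5355-4.2929i
X[4] = 4
X[5] = -1.5355+4.2929i
X[6] = 1-3i
X[7] = 5.5355-5.7071i

X = [2, 5.5355+5.7071i, 1+3i, -1.5355-4.2929i, 4, -1.5355+4.2929i, 1-3i, 5.5355-5.7071i]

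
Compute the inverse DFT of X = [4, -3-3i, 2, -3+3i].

x[n] = (1/4) Σ(k=0 to 3) X[k] · e^(2πikn/4)

Computing each x[n]:
x[0] = 0
x[1] = 2
x[2] = 3
x[3] = -1

x = [0, 2, 3, -1]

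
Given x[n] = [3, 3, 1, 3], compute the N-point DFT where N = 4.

X[k] = Σ(n=0 to 3) x[n] · ω_4^(nk)
where ω_4 = e^(-2πi/4)

Computing each X[k]:
X[0] = 10
X[1] = 2
X[2] = -2
X[3] = 2

X = [10, 2, -2, 2]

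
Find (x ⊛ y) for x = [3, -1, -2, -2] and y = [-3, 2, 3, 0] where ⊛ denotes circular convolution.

(x ⊛ y)[n] = Σ(m=0 to 3) x[m] · y[(n-m) mod 4]

Computing each output sample:
(x ⊛ y)[0] = -19
(x ⊛ y)[1] = 3
(x ⊛ y)[2] = 13
(x ⊛ y)[3] = -1

x ⊛ y = [-19, 3, 13, -1]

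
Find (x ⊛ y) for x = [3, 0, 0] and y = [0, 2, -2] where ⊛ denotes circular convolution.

(x ⊛ y)[n] = Σ(m=0 to 2) x[m] · y[(n-m) mod 3]

Computing each output sample:
(x ⊛ y)[0] = 0
(x ⊛ y)[1] = 6
(x ⊛ y)[2] = -6

x ⊛ y = [0, 6, -6]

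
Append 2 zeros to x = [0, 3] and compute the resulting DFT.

Original 2-point DFT: [3, -3]
Zero-padded 4-point DFT provides frequency interpolation.

DFT_4([x, 0, ...]) = [3, -3i, -3, 3i]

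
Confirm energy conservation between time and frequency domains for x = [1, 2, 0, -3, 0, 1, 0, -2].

Time domain:
Σ|x[n]|² = |1|² + |2|² + |0|² + |-3|² + |0|² + |1|² + |0|² + |-2|² = 19.0000

Frequency domain:
(1/8)Σ|X[k]|² = (1/8)(|-1|² + |2.4142|² + |1-8i|² + |-0.4142|² + |3|² + |-0.4142|² + |1+8i|² + |2.4142|²) = (1/8)·152.0000 = 19.0000

Both sides agree, confirming Parseval's theorem.

Σ|x[n]|² = (1/N)Σ|X[k]|² = 19.0000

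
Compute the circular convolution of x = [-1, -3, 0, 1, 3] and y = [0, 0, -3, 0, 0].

(x ⊛ y)[n] = Σ(m=0 to 4) x[m] · y[(n-m) mod 5]

Computing each output sample:
(x ⊛ y)[0] = -3
(x ⊛ y)[1] = -9
(x ⊛ y)[2] = 3
(x ⊛ y)[3] = 9
(x ⊛ y)[4] = 0

x ⊛ y = [-3, -9, 3, 9, 0]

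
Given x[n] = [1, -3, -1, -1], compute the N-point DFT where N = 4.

X[k] = Σ(n=0 to 3) x[n] · ω_4^(nk)
where ω_4 = e^(-2πi/4)

Computing each X[k]:
X[0] = -4
X[1] = 2+2i
X[2] = 4
X[3] = 2-2i

X = [-4, 2+2i, 4, 2-2i]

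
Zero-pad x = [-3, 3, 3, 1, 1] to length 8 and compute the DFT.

Original 5-point DFT: [5, -5.0000-3.0777i, -5.0000+0.7265i, -5.0000-0.7265i, -5.0000+3.0777i]
Zero-padded 8-point DFT provides frequency interpolation.

DFT_8([x, 0, ...]) = [5, -2.5858-5.8284i, -5-2i, -5.4142+0.1716i, -3, -5.4142-0.1716i, -5+2i, -2.5858+5.8284i]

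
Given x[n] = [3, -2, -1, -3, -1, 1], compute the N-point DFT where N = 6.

X[k] = Σ(n=0 to 5) x[n] · ω_6^(nk)
where ω_6 = e^(-2πi/6)

Computing each X[k]:
X[0] = -3
X[1] = 6.5000+2.5981i
X[2] = 1.5000+2.5981i
X[3] = 5
X[4] = 1.5000-2.5981i
X[5] = 6.5000-2.5981i

X = [-3, 6.5000+2.5981i, 1.5000+2.5981i, 5, 1.5000-2.5981i, 6.5000-2.5981i]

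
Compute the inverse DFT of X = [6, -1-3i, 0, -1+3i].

x[n] = (1/4) Σ(k=0 to 3) X[k] · e^(2πikn/4)

Computing each x[n]:
x[0] = 1
x[1] = 3
x[2] = 2
x[3] = 0

x = [1, 3, 2, 0]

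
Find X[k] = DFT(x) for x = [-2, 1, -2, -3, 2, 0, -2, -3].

X[k] = Σ(n=0 to 7) x[n] · ω_8^(nk)
where ω_8 = e^(-2πi/8)

Computing each X[k]:
X[0] = -9
X[1] = -3.2929-0.7071i
X[2] = 4-7i
X[3] = -4.7071-0.7071i
X[4] = 1
X[5] = -4.7071+0.7071i
X[6] = 4+7i
X[7] = -3.2929+0.7071i

X = [-9, -3.2929-0.7071i, 4-7i, -4.7071-0.7071i, 1, -4.7071+0.7071i, 4+7i, -3.2929+0.7071i]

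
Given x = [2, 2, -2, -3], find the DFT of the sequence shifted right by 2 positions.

Time shift by 2: X_shifted[k] = ω_4^(2k) · X[k]
Shifted x = [-2, -3, 2, 2]

DFT(x[n-2]) = [-1, -4+5i, 1, -4-5i]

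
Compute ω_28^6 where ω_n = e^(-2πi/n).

ω_28^6 = e^(-2πi·6/28)
= cos(-2π·6/28) + i·sin(-2π·6/28)
= cos(-12π/28) + i·sin(-12π/28)

ω_28^6 = cos(-12π/28) + i·sin(-12π/28) = 0.2225-0.9749i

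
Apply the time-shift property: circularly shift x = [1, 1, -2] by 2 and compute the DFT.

Time shift by 2: X_shifted[k] = ω_3^(2k) · X[k]
Shifted x = [1, -2, 1]

DFT(x[n-2]) = [0, 1.5000+2.5981i, 1.5000-2.5981i]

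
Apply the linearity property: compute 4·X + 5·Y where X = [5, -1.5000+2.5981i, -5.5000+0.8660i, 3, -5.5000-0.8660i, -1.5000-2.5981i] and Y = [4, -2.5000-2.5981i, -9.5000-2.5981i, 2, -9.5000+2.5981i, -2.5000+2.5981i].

By linearity: DFT(4x + 5y) = 4·DFT(x) + 5·DFT(y)
= 4·[5, -1.5000+2.5981i, -5.5000+0.8660i, 3, -5.5000-0.8660i, -1.5000-2.5981i] + 5·[4, -2.5000-2.5981i, -9.5000-2.5981i, 2, -9.5000+2.5981i, -2.5000+2.5981i]

Computing element-wise:
Z[0] = 4·(5) + 5·(4) = 40
Z[1] = 4·(-1.5000+2.5981i) + 5·(-2.5000-2.5981i) = -18.5000-2.5981i
Z[2] = 4·(-5.5000+0.8660i) + 5·(-9.5000-2.5981i) = -69.5000-9.5265i
Z[3] = 4·(3) + 5·(2) = 22
Z[4] = 4·(-5.5000-0.8660i) + 5·(-9.5000+2.5981i) = -69.5000+9.5265i
Z[5] = 4·(-1.5000-2.5981i) + 5·(-2.5000+2.5981i) = -18.5000+2.5981i

DFT(4x + 5y) = 4·X + 5·Y = [40, -18.5000-2.5981i, -69.5000-9.5265i, 22, -69.5000+9.5265i, -18.5000+2.5981i]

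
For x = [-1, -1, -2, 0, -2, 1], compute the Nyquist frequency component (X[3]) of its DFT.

X[3] = Σ(n=0 to 5) x[n] · ω_6^(3n) where ω_6 = e^(-2πi/6)
= (-1)·ω_6^0 + (-1)·ω_6^3 + (-2)·ω_6^6 + (0)·ω_6^9 + (-2)·ω_6^12 + (1)·ω_6^15

X[3] = -5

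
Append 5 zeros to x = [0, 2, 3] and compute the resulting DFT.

Original 3-point DFT: [5, -2.5000+0.8660i, -2.5000-0.8660i]
Zero-padded 8-point DFT provides frequency interpolation.

DFT_8([x, 0, ...]) = [5, 1.4142-4.4142i, -3-2i, -1.4142+1.5858i, 1, -1.4142-1.5858i, -3+2i, 1.4142+4.4142i]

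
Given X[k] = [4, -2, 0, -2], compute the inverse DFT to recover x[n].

x[n] = (1/4) Σ(k=0 to 3) X[k] · e^(2πikn/4)

Computing each x[n]:
x[0] = 0
x[1] = 1
x[2] = 2
x[3] = 1

x = [0, 1, 2, 1]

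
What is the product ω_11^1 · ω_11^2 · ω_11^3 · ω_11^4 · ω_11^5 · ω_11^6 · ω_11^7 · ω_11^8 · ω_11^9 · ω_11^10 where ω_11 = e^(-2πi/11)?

The primitive 11th roots of unity are ω_11^k for k coprime to 11: k ∈ {1, 2, 3, 4, 5, 6, 7, 8, 9, 10}
Their product equals the constant term of the cyclotomic polynomial Φ_11(x) up to sign.
For n ≥ 3, the product of all primitive nth roots of unity is 1. (For n=1 it is 1; for n=2 it is -1.)

1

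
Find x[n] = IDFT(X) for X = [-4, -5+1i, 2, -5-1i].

x[n] = (1/4) Σ(k=0 to 3) X[k] · e^(2πikn/4)

Computing each x[n]:
x[0] = -3
x[1] = -2
x[2] = 2
x[3] = -1

x = [-3, -2, 2, -1]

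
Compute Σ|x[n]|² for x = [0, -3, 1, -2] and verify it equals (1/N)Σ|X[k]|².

Time domain:
Σ|x[n]|² = |0|² + |-3|² + |1|² + |-2|² = 14.0000

Frequency domain:
(1/4)Σ|X[k]|² = (1/4)(|-4|² + |-1+1i|² + |6|² + |-1-1i|²) = (1/4)·56.0000 = 14.0000

Both sides agree, confirming Parseval's theorem.

Σ|x[n]|² = (1/N)Σ|X[k]|² = 14.0000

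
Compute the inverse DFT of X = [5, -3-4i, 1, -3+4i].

x[n] = (1/4) Σ(k=0 to 3) X[k] · e^(2πikn/4)

Computing each x[n]:
x[0] = 0
x[1] = 3
x[2] = 3
x[3] = -1

x = [0, 3, 3, -1]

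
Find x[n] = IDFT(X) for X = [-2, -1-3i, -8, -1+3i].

x[n] = (1/4) Σ(k=0 to 3) X[k] · e^(2πikn/4)

Computing each x[n]:
x[0] = -3
x[1] = 3
x[2] = -2
x[3] = 0

x = [-3, 3, -2, 0]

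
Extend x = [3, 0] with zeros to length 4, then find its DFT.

Original 2-point DFT: [3, 3]
Zero-padded 4-point DFT provides frequency interpolation.

DFT_4([x, 0, ...]) = [3, 3, 3, 3]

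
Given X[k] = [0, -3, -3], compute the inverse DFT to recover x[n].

x[n] = (1/3) Σ(k=0 to 2) X[k] · e^(2πikn/3)

Computing each x[n]:
x[0] = -2
x[1] = 1
x[2] = 1

x = [-2, 1, 1]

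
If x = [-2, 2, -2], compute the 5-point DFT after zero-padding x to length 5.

Original 3-point DFT: [-2, -2.0000-3.4641i, -2.0000+3.4641i]
Zero-padded 5-point DFT provides frequency interpolation.

DFT_5([x, 0, ...]) = [-2, 0.2361-0.7265i, -4.2361-3.0777i, -4.2361+3.0777i, 0.2361+0.7265i]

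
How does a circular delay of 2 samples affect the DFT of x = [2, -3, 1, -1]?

Time shift by 2: X_shifted[k] = ω_4^(2k) · X[k]
Shifted x = [1, -1, 2, -3]

DFT(x[n-2]) = [-1, -1-2i, 7, -1+2i]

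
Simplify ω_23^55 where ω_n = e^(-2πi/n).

Since ω_23^23 = 1, powers reduce modulo 23.
55 mod 23 = 9
So ω_23^55 = ω_23^9 = e^(-2πi·9/23)

ω_23^55 = ω_23^9 = -0.7757-0.6311i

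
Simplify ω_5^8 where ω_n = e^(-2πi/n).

Since ω_5^5 = 1, powers reduce modulo 5.
8 mod 5 = 3
So ω_5^8 = ω_5^3 = e^(-2πi·3/5)

ω_5^8 = ω_5^3 = -0.8090+0.5878i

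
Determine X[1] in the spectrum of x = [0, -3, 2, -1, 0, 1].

X[1] = Σ(n=0 to 5) x[n] · ω_6^(1n) where ω_6 = e^(-2πi/6)
= (0)·ω_6^0 + (-3)·ω_6^1 + (2)·ω_6^2 + (-1)·ω_6^3 + (0)·ω_6^4 + (1)·ω_6^5

X[1] = -1.0000+1.7321i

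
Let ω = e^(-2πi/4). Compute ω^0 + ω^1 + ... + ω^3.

Sum of all nth roots of unity equals 0 for n > 1 (geometric series with r ≠ 1).

0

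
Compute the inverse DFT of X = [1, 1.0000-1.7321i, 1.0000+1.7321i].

x[n] = (1/3) Σ(k=0 to 2) X[k] · e^(2πikn/3)

Computing each x[n]:
x[0] = 1
x[1] = 1
x[2] = -1

x = [1, 1, -1]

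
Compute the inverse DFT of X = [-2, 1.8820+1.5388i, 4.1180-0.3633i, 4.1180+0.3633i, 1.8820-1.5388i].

x[n] = (1/5) Σ(k=0 to 4) X[k] · e^(2πikn/5)

Computing each x[n]:
x[0] = 2
x[1] = -2
x[2] = -1
x[3] = 0
x[4] = -1

x = [2, -2, -1, 0, -1]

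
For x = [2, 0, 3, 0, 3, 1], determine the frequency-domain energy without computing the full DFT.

Parseval: Σ|x[n]|² = (1/N)Σ|X[k]|², so Σ|X[k]|² = N·Σ|x[n]|² = 6·23.0000

Σ|X[k]|² = N·Σ|x[n]|² = 6·23.0000 = 138.0000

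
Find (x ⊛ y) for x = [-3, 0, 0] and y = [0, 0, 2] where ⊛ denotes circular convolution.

(x ⊛ y)[n] = Σ(m=0 to 2) x[m] · y[(n-m) mod 3]

Computing each output sample:
(x ⊛ y)[0] = 0
(x ⊛ y)[1] = 0
(x ⊛ y)[2] = -6

x ⊛ y = [0, 0, -6]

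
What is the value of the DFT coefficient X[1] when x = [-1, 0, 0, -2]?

X[1] = Σ(n=0 to 3) x[n] · ω_4^(1n) where ω_4 = e^(-2πi/4)
= (-1)·ω_4^0 + (0)·ω_4^1 + (0)·ω_4^2 + (-2)·ω_4^3

X[1] = -1-2i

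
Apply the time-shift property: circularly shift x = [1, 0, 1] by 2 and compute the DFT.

Time shift by 2: X_shifted[k] = ω_3^(2k) · X[k]
Shifted x = [0, 1, 1]

DFT(x[n-2]) = [2, -1, -1]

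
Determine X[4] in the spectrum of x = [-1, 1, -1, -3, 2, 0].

X[4] = Σ(n=0 to 5) x[n] · ω_6^(4n) where ω_6 = e^(-2πi/6)
= (-1)·ω_6^0 + (1)·ω_6^4 + (-1)·ω_6^8 + (-3)·ω_6^12 + (2)·ω_6^16 + (0)·ω_6^20

X[4] = -5.0000+3.4641i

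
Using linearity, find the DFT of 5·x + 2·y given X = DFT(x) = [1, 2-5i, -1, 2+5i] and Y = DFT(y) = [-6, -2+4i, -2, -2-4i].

By linearity: DFT(5x + 2y) = 5·DFT(x) + 2·DFT(y)
= 5·[1, 2-5i, -1, 2+5i] + 2·[-6, -2+4i, -2, -2-4i]

Computing element-wise:
Z[0] = 5·(1) + 2·(-6) = -7
Z[1] = 5·(2-5i) + 2·(-2+4i) = 6-17i
Z[2] = 5·(-1) + 2·(-2) = -9
Z[3] = 5·(2+5i) + 2·(-2-4i) = 6+17i

DFT(5x + 2y) = 5·X + 2·Y = [-7, 6-17i, -9, 6+17i]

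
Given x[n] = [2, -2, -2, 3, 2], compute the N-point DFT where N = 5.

X[k] = Σ(n=0 to 4) x[n] · ω_5^(nk)
where ω_5 = e^(-2πi/5)

Computing each X[k]:
X[0] = 3
X[1] = 1.1910+6.7432i
X[2] = 2.3090-2.4041i
X[3] = 2.3090+2.4041i
X[4] = 1.1910-6.7432i

X = [3, 1.1910+6.7432i, 2.3090-2.4041i, 2.3090+2.4041i, 1.1910-6.7432i]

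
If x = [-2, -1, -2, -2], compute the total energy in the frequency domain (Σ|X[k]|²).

Parseval: Σ|x[n]|² = (1/N)Σ|X[k]|², so Σ|X[k]|² = N·Σ|x[n]|² = 4·13.0000

Σ|X[k]|² = N·Σ|x[n]|² = 4·13.0000 = 52.0000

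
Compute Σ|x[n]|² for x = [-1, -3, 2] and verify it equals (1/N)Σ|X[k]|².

Time domain:
Σ|x[n]|² = |-1|² + |-3|² + |2|² = 14.0000

Frequency domain:
(1/3)Σ|X[k]|² = (1/3)(|-2|² + |-0.5000+4.3301i|² + |-0.5000-4.3301i|²) = (1/3)·42.0000 = 14.0000

Both sides agree, confirming Parseval's theorem.

Σ|x[n]|² = (1/N)Σ|X[k]|² = 14.0000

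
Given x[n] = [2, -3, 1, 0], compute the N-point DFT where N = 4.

X[k] = Σ(n=0 to 3) x[n] · ω_4^(nk)
where ω_4 = e^(-2πi/4)

Computing each X[k]:
X[0] = 0
X[1] = 1+3i
X[2] = 6
X[3] = 1-3i

X = [0, 1+3i, 6, 1-3i]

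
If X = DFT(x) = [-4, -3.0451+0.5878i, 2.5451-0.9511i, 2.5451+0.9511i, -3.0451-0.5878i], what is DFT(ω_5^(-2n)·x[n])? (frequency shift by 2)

Modulation property: DFT(ω_5^(-2n)·x[n]) = X[(k-2) mod 5], so circularly shift X by 2 positions.

X[k-2] = [2.5451+0.9511i, -3.0451-0.5878i, -4, -3.0451+0.5878i, 2.5451-0.9511i]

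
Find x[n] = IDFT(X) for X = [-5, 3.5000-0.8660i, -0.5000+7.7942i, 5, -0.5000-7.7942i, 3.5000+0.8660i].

x[n] = (1/6) Σ(k=0 to 5) X[k] · e^(2πikn/6)

Computing each x[n]:
x[0] = 1
x[1] = -3
x[2] = 2
x[3] = -3
x[4] = -3
x[5] = 1

x = [1, -3, 2, -3, -3, 1]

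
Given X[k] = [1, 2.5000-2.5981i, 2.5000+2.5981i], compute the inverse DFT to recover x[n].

x[n] = (1/3) Σ(k=0 to 2) X[k] · e^(2πikn/3)

Computing each x[n]:
x[0] = 2
x[1] = 1
x[2] = -2

x = [2, 1, -2]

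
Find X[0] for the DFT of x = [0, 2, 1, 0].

X[0] = Σ(n=0 to 3) x[n] · ω_4^0 = Σ x[n]
= (0) + (2) + (1) + (0)

X[0] = 3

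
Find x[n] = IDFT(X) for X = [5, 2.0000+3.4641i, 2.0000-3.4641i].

x[n] = (1/3) Σ(k=0 to 2) X[k] · e^(2πikn/3)

Computing each x[n]:
x[0] = 3
x[1] = -1
x[2] = 3

x = [3, -1, 3]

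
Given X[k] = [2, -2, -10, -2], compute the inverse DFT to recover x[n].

x[n] = (1/4) Σ(k=0 to 3) X[k] · e^(2πikn/4)

Computing each x[n]:
x[0] = -3
x[1] = 3
x[2] = -1
x[3] = 3

x = [-3, 3, -1, 3]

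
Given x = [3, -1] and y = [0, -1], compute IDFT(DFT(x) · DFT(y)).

(x ⊛ y)[n] = Σ(m=0 to 1) x[m] · y[(n-m) mod 2]

Computing each output sample:
(x ⊛ y)[0] = 1
(x ⊛ y)[1] = -3

x ⊛ y = [1, -3]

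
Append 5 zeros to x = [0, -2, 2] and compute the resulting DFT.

Original 3-point DFT: [0, 3.4641i, -3.4641i]
Zero-padded 8-point DFT provides frequency interpolation.

DFT_8([x, 0, ...]) = [0, -1.4142-0.5858i, -2+2i, 1.4142+3.4142i, 4, 1.4142-3.4142i, -2-2i, -1.4142+0.5858i]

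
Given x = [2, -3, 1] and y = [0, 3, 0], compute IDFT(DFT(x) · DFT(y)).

(x ⊛ y)[n] = Σ(m=0 to 2) x[m] · y[(n-m) mod 3]

Computing each output sample:
(x ⊛ y)[0] = 3
(x ⊛ y)[1] = 6
(x ⊛ y)[2] = -9

x ⊛ y = [3, 6, -9]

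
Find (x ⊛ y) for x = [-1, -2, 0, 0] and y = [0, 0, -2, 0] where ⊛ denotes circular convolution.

(x ⊛ y)[n] = Σ(m=0 to 3) x[m] · y[(n-m) mod 4]

Computing each output sample:
(x ⊛ y)[0] = 0
(x ⊛ y)[1] = 0
(x ⊛ y)[2] = 2
(x ⊛ y)[3] = 4

x ⊛ y = [0, 0, 2, 4]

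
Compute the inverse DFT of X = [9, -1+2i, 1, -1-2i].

x[n] = (1/4) Σ(k=0 to 3) X[k] · e^(2πikn/4)

Computing each x[n]:
x[0] = 2
x[1] = 1
x[2] = 3
x[3] = 3

x = [2, 1, 3, 3]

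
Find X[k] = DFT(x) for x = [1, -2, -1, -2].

X[k] = Σ(n=0 to 3) x[n] · ω_4^(nk)
where ω_4 = e^(-2πi/4)

Computing each X[k]:
X[0] = -4
X[1] = 2
X[2] = 4
X[3] = 2

X = [-4, 2, 4, 2]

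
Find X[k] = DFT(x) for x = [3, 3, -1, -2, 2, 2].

X[k] = Σ(n=0 to 5) x[n] · ω_6^(nk)
where ω_6 = e^(-2πi/6)

Computing each X[k]:
X[0] = 7
X[1] = 7.0000+1.7321i
X[2] = -2.0000-3.4641i
X[3] = 1
X[4] = -2.0000+3.4641i
X[5] = 7.0000-1.7321i

X = [7, 7.0000+1.7321i, -2.0000-3.4641i, 1, -2.0000+3.4641i, 7.0000-1.7321i]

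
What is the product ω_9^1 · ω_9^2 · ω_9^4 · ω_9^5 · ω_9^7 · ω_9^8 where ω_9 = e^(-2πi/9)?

The primitive 9th roots of unity are ω_9^k for k coprime to 9: k ∈ {1, 2, 4, 5, 7, 8}
Their product equals the constant term of the cyclotomic polynomial Φ_9(x) up to sign.
For n ≥ 3, the product of all primitive nth roots of unity is 1. (For n=1 it is 1; for n=2 it is -1.)

1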